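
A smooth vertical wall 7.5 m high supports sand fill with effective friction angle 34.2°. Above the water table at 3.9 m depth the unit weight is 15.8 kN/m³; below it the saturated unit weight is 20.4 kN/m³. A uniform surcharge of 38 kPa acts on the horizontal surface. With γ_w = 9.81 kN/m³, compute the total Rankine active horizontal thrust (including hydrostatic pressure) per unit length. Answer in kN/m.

K_a = tan²(45° − φ/2) = 0.2803.
γ' = 20.4 − 9.81 = 10.59 kN/m³. h₂ = H − d_w = 3.6 m.
σ'_h: at surface K_a·q = 10.65; at WT K_a(q+γd_w) = 27.93; at base K_a(q+γd_w+γ'h₂) = 38.62 kPa.
P₁ = ½(10.65+27.93)×3.9 = 75.23; P₂ = ½(27.93+38.62)×3.6 = 119.8; P_w = ½γ_w h₂² = 63.57.
Total = 75.23+119.8+63.57 = 258.6 kN/m.

259 kN/m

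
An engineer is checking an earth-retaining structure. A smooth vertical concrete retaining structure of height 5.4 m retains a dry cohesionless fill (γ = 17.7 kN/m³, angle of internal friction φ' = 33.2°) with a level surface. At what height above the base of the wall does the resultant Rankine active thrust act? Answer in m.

K_a = 0.2924.
The pressure distribution is triangular, so the resultant acts at H/3 above the base = 5.4/3 = 1.800 m.

1.80 m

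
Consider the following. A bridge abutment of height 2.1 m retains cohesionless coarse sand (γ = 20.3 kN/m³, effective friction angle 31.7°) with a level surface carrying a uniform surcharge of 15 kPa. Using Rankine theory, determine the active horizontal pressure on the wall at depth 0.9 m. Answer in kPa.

K_a = (1 − sin φ)/(1 + sin φ) = 0.3111.
σ_v = γz + q = 20.3 × 0.9 + 15 = 33.27 kPa.
σ_h = K_a σ_v = 0.3111 × 33.27 = 10.35 kPa.

10.3 kPa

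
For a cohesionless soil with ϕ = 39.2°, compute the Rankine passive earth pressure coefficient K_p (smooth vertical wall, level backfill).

4.44

K_p = (1 + sin φ)/(1 − sin φ) = tan²(45° + 39.2°/2) = 4.435.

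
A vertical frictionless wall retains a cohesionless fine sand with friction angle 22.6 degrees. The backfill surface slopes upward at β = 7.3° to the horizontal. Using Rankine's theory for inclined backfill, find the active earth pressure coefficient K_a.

0.461

K_a = cos β · (cos β − √(cos²β − cos²φ)) / (cos β + √(cos²β − cos²φ)).
cos β = 0.9919, cos φ = 0.9232, √(cos²β − cos²φ) = 0.3627.
K_a = 0.9919 × (0.9919 − 0.3627)/(0.9919 + 0.3627) = 0.4607.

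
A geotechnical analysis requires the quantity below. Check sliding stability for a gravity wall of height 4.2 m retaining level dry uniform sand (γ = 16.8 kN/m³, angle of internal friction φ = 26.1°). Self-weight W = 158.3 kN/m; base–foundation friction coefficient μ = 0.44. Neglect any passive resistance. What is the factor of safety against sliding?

K_a = tan²(45° − 26.1°/2) = 0.3889.
P_a = ½K_aγH² = 0.5×0.3889×16.8×4.2² = 57.63 kN/m, acting at H/3 = 1.400 m above the base.
FS_sliding = μW / P_a = 0.44×158.3 / 57.63 = 1.209.

1.21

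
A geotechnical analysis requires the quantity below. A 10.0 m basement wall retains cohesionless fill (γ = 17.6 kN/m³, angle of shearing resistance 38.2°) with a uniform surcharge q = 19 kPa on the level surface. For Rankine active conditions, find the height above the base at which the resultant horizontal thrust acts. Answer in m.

3.63 m

K_a = 0.2358.
Triangular part P₁ = ½K_aγH² = 207.5 at H/3 = 3.333 m; rectangular part P₂ = K_a q H = 44.80 at H/2 = 5.000 m.
ȳ = (P₁·3.333 + P₂·5.000)/(P₁+P₂) = 3.629 m.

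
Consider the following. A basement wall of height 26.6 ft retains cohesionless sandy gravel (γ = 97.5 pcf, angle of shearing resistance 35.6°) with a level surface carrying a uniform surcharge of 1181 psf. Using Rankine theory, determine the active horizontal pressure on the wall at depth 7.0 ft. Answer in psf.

K_a = (1 − sin φ)/(1 + sin φ) = 0.2641.
σ_v = γz + q = 97.5 × 7.0 + 1181 = 1864 psf.
σ_h = K_a σ_v = 0.2641 × 1864 = 492.2 psf.

492 psf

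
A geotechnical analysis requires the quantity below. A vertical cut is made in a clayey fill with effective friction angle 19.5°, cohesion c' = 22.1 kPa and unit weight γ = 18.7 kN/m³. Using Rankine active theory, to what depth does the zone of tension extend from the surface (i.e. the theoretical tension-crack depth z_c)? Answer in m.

K_a = tan²(45° − 19.5°/2) = 0.4995; √K_a = 0.7067.
The active pressure is zero where K_a γ z = 2c√K_a, so z_c = 2c/(γ√K_a) = 2×22.1/(18.7×0.7067) = 3.344 m.

3.34 m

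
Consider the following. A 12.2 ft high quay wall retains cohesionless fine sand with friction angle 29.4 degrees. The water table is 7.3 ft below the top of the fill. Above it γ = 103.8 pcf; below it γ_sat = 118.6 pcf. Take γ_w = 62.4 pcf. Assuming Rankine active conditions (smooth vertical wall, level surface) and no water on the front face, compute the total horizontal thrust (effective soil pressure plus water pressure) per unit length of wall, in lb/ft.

K_a = tan²(45° − φ/2) = 0.3415.
γ' = 118.6 − 62.4 = 56.20 pcf. Depth below WT = 4.9 ft.
σ'_h at WT = K_a γ d_w = 258.7 psf; at base = 258.7 + K_a γ' × 4.9 = 352.8 psf.
P₁ (0–7.3 ft) = ½×258.7×7.3 = 944.4. P₂ (7.3–12.2 ft) = ½(258.7+352.8)×4.9 = 1498.
P_w = ½ γ_w h₂² = 0.5×62.4×4.9² = 749.1. Total = 944.4+1498+749.1 = 3192 lb/ft.

3190 lb/ft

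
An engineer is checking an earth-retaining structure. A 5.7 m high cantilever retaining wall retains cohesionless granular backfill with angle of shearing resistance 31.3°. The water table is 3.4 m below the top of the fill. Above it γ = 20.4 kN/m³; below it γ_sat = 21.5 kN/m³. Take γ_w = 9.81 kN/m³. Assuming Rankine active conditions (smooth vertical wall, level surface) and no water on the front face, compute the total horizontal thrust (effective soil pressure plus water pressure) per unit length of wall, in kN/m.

123 kN/m

K_a = tan²(45° − φ/2) = 0.3162.
γ' = 21.5 − 9.81 = 11.69 kN/m³. Depth below WT = 2.3 m.
σ'_h at WT = K_a γ d_w = 21.93 kPa; at base = 21.93 + K_a γ' × 2.3 = 30.43 kPa.
P₁ (0–3.4 m) = ½×21.93×3.4 = 37.28. P₂ (3.4–5.7 m) = ½(21.93+30.43)×2.3 = 60.22.
P_w = ½ γ_w h₂² = 0.5×9.81×2.3² = 25.95. Total = 37.28+60.22+25.95 = 123.5 kN/m.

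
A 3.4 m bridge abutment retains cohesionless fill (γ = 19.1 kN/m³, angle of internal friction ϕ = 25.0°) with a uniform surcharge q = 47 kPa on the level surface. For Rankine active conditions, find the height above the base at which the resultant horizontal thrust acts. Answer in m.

K_a = 0.4059.
Triangular part P₁ = ½K_aγH² = 44.81 at H/3 = 1.133 m; rectangular part P₂ = K_a q H = 64.86 at H/2 = 1.700 m.
ȳ = (P₁·1.133 + P₂·1.700)/(P₁+P₂) = 1.468 m.

1.47 m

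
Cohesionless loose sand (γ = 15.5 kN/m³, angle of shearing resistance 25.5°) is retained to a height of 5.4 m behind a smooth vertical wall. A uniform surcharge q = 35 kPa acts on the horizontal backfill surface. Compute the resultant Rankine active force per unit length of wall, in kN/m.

K_a = tan²(45° − φ/2) = 0.3981.
Soil triangle: ½ K_a γ H² = 0.5×0.3981×15.5×5.4² = 89.97 kN/m.
Surcharge rectangle: K_a q H = 0.3981×35×5.4 = 75.24 kN/m.
Total = 89.97 + 75.24 = 165.2 kN/m.

165 kN/m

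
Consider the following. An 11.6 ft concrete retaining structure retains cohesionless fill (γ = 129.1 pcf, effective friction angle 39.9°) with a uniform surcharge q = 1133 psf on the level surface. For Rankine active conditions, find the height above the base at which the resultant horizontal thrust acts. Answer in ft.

K_a = 0.2184.
Triangular part P₁ = ½K_aγH² = 1897 at H/3 = 3.867 ft; rectangular part P₂ = K_a q H = 2871 at H/2 = 5.800 ft.
ȳ = (P₁·3.867 + P₂·5.800)/(P₁+P₂) = 5.031 ft.

5.03 ft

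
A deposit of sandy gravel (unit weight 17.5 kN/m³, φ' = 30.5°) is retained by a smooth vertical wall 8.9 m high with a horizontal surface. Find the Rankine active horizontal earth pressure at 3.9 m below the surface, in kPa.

22.3 kPa

K_a = (1 − sin φ)/(1 + sin φ) = 0.3267.
σ_h = K_a γ z = 0.3267 × 17.5 × 3.9 = 22.29 kPa.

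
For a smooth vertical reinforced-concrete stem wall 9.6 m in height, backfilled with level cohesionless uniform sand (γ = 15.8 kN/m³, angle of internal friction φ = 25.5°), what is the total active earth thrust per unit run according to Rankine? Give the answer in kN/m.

K_a = tan²(45° − φ/2) = 0.3981.
P_a = ½ K_a γ H² = 0.5 × 0.3981 × 15.8 × 9.6² = 289.8 kN/m.

290 kN/m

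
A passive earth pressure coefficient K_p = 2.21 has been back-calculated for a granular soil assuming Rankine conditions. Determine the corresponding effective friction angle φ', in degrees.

K_p = (1+sin φ)/(1−sin φ) ⇒ sin φ = (K_p − 1)/(K_p + 1) = 0.3769.
φ = arcsin(0.3769) = 22.14°.

22.1°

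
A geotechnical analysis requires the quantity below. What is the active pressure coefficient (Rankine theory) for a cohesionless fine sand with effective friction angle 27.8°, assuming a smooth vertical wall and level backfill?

K_a = (1 − sin φ)/(1 + sin φ) = (1 − sin 27.8°)/(1 + sin 27.8°) = 0.3639.

0.364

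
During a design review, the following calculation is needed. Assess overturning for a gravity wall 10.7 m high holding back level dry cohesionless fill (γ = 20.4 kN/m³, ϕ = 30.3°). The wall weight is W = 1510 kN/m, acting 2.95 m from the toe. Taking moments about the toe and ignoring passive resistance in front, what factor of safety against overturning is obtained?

3.25

K_a = tan²(45° − 30.3°/2) = 0.3293.
P_a = ½K_aγH² = 0.5×0.3293×20.4×10.7² = 384.6 kN/m, acting at H/3 = 3.567 m above the base.
Overturning moment M_o = P_a × H/3 = 384.6 × 3.567 = 1372.
Resisting moment M_r = W × 2.95 = 1510 × 2.95 = 4454.
FS_overturning = M_r/M_o = 4454/1372 = 3.248.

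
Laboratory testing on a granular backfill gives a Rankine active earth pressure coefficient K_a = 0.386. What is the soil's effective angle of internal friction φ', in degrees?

26.3°

K_a = tan²(45° − φ/2) ⇒ 45° − φ/2 = arctan(√0.386) = 31.85°.
φ = 2(45° − 31.85°) = 26.30°.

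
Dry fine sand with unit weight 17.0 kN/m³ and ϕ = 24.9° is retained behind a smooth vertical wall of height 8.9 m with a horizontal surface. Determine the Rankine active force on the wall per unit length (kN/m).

K_a = tan²(45° − φ/2) = 0.4074.
P_a = ½ K_a γ H² = 0.5 × 0.4074 × 17.0 × 8.9² = 274.3 kN/m.

274 kN/m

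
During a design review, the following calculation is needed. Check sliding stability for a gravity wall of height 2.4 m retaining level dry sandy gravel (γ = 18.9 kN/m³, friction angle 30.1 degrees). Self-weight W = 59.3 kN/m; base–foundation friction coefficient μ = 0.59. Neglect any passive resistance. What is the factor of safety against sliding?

K_a = tan²(45° − 30.1°/2) = 0.3320.
P_a = ½K_aγH² = 0.5×0.3320×18.9×2.4² = 18.07 kN/m, acting at H/3 = 0.8000 m above the base.
FS_sliding = μW / P_a = 0.59×59.3 / 18.07 = 1.936.

1.94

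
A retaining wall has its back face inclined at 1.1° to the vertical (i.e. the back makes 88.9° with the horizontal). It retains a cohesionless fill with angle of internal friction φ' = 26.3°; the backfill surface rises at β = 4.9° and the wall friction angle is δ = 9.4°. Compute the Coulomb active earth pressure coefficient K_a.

0.388

K_a = sin²(α+φ) / [sin²α · sin(α−δ) · (1 + √{sin(φ+δ)sin(φ−β) / (sin(α−δ)sin(α+β))})²].
With α = 88.9°, φ = 26.3°, δ = 9.4°, β = 4.9°: K_a = 0.3877.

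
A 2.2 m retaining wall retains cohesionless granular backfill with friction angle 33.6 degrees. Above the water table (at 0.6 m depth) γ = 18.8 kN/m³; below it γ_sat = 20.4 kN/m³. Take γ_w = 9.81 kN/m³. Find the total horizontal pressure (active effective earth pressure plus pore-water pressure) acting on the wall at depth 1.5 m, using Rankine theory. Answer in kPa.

K_a = (1 − sin φ)/(1 + sin φ) = 0.2875.
γ' = 20.4 − 9.81 = 10.59 kN/m³.
Effective vertical stress at 1.5 m: σ'_v = 18.8×0.6 + 10.59×0.900 = 20.81 kPa.
σ'_h = K_a σ'_v = 0.2875 × 20.81 = 5.983 kPa; u = γ_w × 0.900 = 8.829 kPa.
Total σ_h = 5.983 + 8.829 = 14.81 kPa.

14.8 kPa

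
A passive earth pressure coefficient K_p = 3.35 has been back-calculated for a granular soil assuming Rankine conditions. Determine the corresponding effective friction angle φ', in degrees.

K_p = (1+sin φ)/(1−sin φ) ⇒ sin φ = (K_p − 1)/(K_p + 1) = 0.5402.
φ = arcsin(0.5402) = 32.70°.

32.7°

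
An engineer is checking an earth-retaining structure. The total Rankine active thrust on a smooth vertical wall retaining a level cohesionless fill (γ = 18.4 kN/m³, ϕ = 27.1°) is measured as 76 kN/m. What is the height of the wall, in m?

K_a = 0.3741. P_a = ½ K_a γ H² ⇒ H = √(2P_a/(K_a γ)).
H = √(2×76/(0.3741×18.4)) = 4.699 m.

4.70 m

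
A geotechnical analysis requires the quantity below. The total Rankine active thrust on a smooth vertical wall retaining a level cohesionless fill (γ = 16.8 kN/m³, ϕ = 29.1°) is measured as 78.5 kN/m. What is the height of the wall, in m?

K_a = 0.3456. P_a = ½ K_a γ H² ⇒ H = √(2P_a/(K_a γ)).
H = √(2×78.5/(0.3456×16.8)) = 5.200 m.

5.20 m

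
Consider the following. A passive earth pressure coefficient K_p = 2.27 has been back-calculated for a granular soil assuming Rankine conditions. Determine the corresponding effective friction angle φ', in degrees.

K_p = (1+sin φ)/(1−sin φ) ⇒ sin φ = (K_p − 1)/(K_p + 1) = 0.3884.
φ = arcsin(0.3884) = 22.85°.

22.9°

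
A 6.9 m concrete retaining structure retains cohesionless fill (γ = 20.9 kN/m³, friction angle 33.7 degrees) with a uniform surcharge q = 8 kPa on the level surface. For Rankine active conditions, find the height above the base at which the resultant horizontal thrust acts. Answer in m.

2.41 m

K_a = 0.2863.
Triangular part P₁ = ½K_aγH² = 142.4 at H/3 = 2.300 m; rectangular part P₂ = K_a q H = 15.80 at H/2 = 3.450 m.
ȳ = (P₁·2.300 + P₂·3.450)/(P₁+P₂) = 2.415 m.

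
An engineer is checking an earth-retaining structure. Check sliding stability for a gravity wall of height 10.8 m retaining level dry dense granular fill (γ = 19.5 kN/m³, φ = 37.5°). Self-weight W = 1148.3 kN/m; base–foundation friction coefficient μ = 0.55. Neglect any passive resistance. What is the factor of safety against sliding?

2.28

K_a = tan²(45° − 37.5°/2) = 0.2432.
P_a = ½K_aγH² = 0.5×0.2432×19.5×10.8² = 276.6 kN/m, acting at H/3 = 3.600 m above the base.
FS_sliding = μW / P_a = 0.55×1148.3 / 276.6 = 2.284.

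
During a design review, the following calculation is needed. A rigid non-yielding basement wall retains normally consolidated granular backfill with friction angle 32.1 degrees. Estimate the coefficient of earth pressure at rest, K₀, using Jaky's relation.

K₀ = 1 − sin φ' = 1 − sin 32.1° = 0.4686.

0.469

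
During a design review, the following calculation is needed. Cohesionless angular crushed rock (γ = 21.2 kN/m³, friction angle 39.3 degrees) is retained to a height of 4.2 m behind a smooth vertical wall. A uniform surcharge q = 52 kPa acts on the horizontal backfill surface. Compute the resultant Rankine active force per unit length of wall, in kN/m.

91.0 kN/m

K_a = tan²(45° − φ/2) = 0.2245.
Soil triangle: ½ K_a γ H² = 0.5×0.2245×21.2×4.2² = 41.97 kN/m.
Surcharge rectangle: K_a q H = 0.2245×52×4.2 = 49.02 kN/m.
Total = 41.97 + 49.02 = 90.99 kN/m.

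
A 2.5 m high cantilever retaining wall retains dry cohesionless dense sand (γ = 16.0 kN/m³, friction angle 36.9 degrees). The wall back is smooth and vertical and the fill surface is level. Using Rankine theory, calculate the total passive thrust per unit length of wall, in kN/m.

200 kN/m

K_p = tan²(45° + φ/2) = 4.005.
P_p = ½ K_p γ H² = 0.5 × 4.005 × 16.0 × 2.5² = 200.3 kN/m.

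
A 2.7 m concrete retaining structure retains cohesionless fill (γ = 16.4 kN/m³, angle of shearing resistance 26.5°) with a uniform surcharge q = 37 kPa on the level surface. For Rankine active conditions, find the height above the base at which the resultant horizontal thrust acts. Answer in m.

K_a = 0.3829.
Triangular part P₁ = ½K_aγH² = 22.89 at H/3 = 0.9000 m; rectangular part P₂ = K_a q H = 38.26 at H/2 = 1.350 m.
ȳ = (P₁·0.9000 + P₂·1.350)/(P₁+P₂) = 1.182 m.

1.18 m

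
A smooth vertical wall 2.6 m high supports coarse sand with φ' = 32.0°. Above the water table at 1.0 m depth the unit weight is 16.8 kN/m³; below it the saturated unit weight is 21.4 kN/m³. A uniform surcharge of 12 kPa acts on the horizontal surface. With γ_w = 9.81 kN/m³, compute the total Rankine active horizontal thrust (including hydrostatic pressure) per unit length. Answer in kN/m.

37.5 kN/m

K_a = tan²(45° − φ/2) = 0.3073.
γ' = 21.4 − 9.81 = 11.59 kN/m³. h₂ = H − d_w = 1.6 m.
σ'_h: at surface K_a·q = 3.687; at WT K_a(q+γd_w) = 8.849; at base K_a(q+γd_w+γ'h₂) = 14.55 kPa.
P₁ = ½(3.687+8.849)×1.0 = 6.268; P₂ = ½(8.849+14.55)×1.6 = 18.72; P_w = ½γ_w h₂² = 12.56.
Total = 6.268+18.72+12.56 = 37.54 kN/m.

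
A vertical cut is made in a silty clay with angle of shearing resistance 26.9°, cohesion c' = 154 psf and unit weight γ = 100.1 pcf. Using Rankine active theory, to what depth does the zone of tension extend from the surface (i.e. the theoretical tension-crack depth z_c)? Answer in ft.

5.01 ft

K_a = tan²(45° − 26.9°/2) = 0.3770; √K_a = 0.6140.
The active pressure is zero where K_a γ z = 2c√K_a, so z_c = 2c/(γ√K_a) = 2×154/(100.1×0.6140) = 5.011 ft.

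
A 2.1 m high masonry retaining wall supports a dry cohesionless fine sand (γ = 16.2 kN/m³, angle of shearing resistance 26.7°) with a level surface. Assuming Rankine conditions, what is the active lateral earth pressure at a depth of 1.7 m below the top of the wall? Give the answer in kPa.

10.5 kPa

K_a = (1 − sin φ)/(1 + sin φ) = 0.3800.
σ_h = K_a γ z = 0.3800 × 16.2 × 1.7 = 10.46 kPa.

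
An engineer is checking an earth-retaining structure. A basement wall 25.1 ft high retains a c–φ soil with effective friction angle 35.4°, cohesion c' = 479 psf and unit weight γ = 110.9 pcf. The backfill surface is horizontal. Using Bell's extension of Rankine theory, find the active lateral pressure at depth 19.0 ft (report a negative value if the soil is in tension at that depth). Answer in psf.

K_a = (1 − sin φ)/(1 + sin φ) = 0.2664.
σ_a = K_a γ z − 2c√K_a = 0.2664×110.9×19.0 − 2×479×0.5161 = 66.87 psf.

66.9 psf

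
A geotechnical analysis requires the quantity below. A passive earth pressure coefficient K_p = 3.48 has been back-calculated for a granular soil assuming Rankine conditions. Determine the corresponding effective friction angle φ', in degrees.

K_p = (1+sin φ)/(1−sin φ) ⇒ sin φ = (K_p − 1)/(K_p + 1) = 0.5536.
φ = arcsin(0.5536) = 33.61°.

33.6°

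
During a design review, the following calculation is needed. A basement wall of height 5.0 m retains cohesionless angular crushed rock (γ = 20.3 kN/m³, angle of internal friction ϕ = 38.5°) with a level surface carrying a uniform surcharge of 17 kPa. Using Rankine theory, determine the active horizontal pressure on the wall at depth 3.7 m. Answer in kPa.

21.4 kPa

K_a = (1 − sin φ)/(1 + sin φ) = 0.2327.
σ_v = γz + q = 20.3 × 3.7 + 17 = 92.11 kPa.
σ_h = K_a σ_v = 0.2327 × 92.11 = 21.43 kPa.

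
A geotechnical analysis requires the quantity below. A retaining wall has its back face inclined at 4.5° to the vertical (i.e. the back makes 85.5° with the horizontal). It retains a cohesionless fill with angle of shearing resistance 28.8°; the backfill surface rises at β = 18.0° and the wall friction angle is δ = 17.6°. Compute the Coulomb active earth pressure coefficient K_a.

K_a = sin²(α+φ) / [sin²α · sin(α−δ) · (1 + √{sin(φ+δ)sin(φ−β) / (sin(α−δ)sin(α+β))})²].
With α = 85.5°, φ = 28.8°, δ = 17.6°, β = 18.0°: K_a = 0.4682.

0.468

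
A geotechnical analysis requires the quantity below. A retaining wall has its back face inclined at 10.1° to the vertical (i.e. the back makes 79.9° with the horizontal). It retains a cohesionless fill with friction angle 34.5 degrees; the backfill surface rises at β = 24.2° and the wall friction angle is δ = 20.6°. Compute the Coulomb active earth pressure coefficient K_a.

K_a = sin²(α+φ) / [sin²α · sin(α−δ) · (1 + √{sin(φ+δ)sin(φ−β) / (sin(α−δ)sin(α+β))})²].
With α = 79.9°, φ = 34.5°, δ = 20.6°, β = 24.2°: K_a = 0.4940.

0.494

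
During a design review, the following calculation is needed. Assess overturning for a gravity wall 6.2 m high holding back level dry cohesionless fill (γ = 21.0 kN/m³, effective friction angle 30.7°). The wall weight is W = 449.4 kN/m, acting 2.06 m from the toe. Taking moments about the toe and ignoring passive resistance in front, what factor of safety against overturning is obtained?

3.43

K_a = tan²(45° − 30.7°/2) = 0.3240.
P_a = ½K_aγH² = 0.5×0.3240×21.0×6.2² = 130.8 kN/m, acting at H/3 = 2.067 m above the base.
Overturning moment M_o = P_a × H/3 = 130.8 × 2.067 = 270.3.
Resisting moment M_r = W × 2.06 = 449.4 × 2.06 = 925.8.
FS_overturning = M_r/M_o = 925.8/270.3 = 3.425.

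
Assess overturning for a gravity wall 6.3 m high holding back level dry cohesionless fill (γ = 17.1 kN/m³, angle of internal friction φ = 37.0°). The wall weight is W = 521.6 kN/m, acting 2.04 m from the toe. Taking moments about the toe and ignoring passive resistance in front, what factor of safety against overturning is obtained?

6.01

K_a = tan²(45° − 37.0°/2) = 0.2486.
P_a = ½K_aγH² = 0.5×0.2486×17.1×6.3² = 84.36 kN/m, acting at H/3 = 2.100 m above the base.
Overturning moment M_o = P_a × H/3 = 84.36 × 2.100 = 177.1.
Resisting moment M_r = W × 2.04 = 521.6 × 2.04 = 1064.
FS_overturning = M_r/M_o = 1064/177.1 = 6.007.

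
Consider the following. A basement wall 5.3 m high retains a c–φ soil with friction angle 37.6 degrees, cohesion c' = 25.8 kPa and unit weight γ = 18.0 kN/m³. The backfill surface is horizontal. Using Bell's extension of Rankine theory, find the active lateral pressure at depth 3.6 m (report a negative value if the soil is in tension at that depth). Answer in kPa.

K_a = (1 − sin φ)/(1 + sin φ) = 0.2421.
σ_a = K_a γ z − 2c√K_a = 0.2421×18.0×3.6 − 2×25.8×0.4921 = -9.701 kPa.

-9.70 kPa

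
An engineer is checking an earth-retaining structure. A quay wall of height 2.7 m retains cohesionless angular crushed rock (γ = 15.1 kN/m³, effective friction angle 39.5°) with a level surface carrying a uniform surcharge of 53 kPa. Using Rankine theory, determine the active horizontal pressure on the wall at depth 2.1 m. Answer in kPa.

K_a = (1 − sin φ)/(1 + sin φ) = 0.2224.
σ_v = γz + q = 15.1 × 2.1 + 53 = 84.71 kPa.
σ_h = K_a σ_v = 0.2224 × 84.71 = 18.84 kPa.

18.8 kPa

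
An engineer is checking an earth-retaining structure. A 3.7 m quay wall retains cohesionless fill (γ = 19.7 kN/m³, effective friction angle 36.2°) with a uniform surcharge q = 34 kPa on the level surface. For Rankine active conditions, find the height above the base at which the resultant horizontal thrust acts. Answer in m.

K_a = 0.2574.
Triangular part P₁ = ½K_aγH² = 34.71 at H/3 = 1.233 m; rectangular part P₂ = K_a q H = 32.38 at H/2 = 1.850 m.
ȳ = (P₁·1.233 + P₂·1.850)/(P₁+P₂) = 1.531 m.

1.53 m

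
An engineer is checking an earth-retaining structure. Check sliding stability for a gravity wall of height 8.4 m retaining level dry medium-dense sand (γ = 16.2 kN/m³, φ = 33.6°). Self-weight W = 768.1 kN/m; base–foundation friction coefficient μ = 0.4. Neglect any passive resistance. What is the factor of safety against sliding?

K_a = tan²(45° − 33.6°/2) = 0.2875.
P_a = ½K_aγH² = 0.5×0.2875×16.2×8.4² = 164.3 kN/m, acting at H/3 = 2.800 m above the base.
FS_sliding = μW / P_a = 0.4×768.1 / 164.3 = 1.870.

1.87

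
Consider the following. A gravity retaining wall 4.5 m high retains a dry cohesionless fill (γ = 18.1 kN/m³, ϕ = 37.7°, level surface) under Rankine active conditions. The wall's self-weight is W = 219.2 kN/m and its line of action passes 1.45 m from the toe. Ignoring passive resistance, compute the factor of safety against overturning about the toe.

4.80

K_a = tan²(45° − 37.7°/2) = 0.2411.
P_a = ½K_aγH² = 0.5×0.2411×18.1×4.5² = 44.18 kN/m, acting at H/3 = 1.500 m above the base.
Overturning moment M_o = P_a × H/3 = 44.18 × 1.500 = 66.27.
Resisting moment M_r = W × 1.45 = 219.2 × 1.45 = 317.8.
FS_overturning = M_r/M_o = 317.8/66.27 = 4.796.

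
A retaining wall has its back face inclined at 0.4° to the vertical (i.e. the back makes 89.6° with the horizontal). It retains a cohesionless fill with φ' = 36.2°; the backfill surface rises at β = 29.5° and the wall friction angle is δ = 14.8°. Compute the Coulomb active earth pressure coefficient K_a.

K_a = sin²(α+φ) / [sin²α · sin(α−δ) · (1 + √{sin(φ+δ)sin(φ−β) / (sin(α−δ)sin(α+β))})²].
With α = 89.6°, φ = 36.2°, δ = 14.8°, β = 29.5°: K_a = 0.3866.

0.387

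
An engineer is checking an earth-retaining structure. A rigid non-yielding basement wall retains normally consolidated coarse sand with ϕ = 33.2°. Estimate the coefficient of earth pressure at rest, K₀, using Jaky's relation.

0.452

K₀ = 1 − sin φ' = 1 − sin 33.2° = 0.4524.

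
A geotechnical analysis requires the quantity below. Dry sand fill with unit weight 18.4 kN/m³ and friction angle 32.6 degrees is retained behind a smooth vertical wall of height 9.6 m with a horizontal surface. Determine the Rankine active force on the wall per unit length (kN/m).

K_a = tan²(45° − φ/2) = 0.2997.
P_a = ½ K_a γ H² = 0.5 × 0.2997 × 18.4 × 9.6² = 254.1 kN/m.

254 kN/m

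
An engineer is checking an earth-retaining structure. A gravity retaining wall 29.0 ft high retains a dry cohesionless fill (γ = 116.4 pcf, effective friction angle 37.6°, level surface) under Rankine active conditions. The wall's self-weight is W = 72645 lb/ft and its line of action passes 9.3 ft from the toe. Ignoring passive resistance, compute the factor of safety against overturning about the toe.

5.90

K_a = tan²(45° − 37.6°/2) = 0.2421.
P_a = ½K_aγH² = 0.5×0.2421×116.4×29.0² = 11850 lb/ft, acting at H/3 = 9.667 ft above the base.
Overturning moment M_o = P_a × H/3 = 11850 × 9.667 = 114600.
Resisting moment M_r = W × 9.3 = 72645 × 9.3 = 675600.
FS_overturning = M_r/M_o = 675600/114600 = 5.897.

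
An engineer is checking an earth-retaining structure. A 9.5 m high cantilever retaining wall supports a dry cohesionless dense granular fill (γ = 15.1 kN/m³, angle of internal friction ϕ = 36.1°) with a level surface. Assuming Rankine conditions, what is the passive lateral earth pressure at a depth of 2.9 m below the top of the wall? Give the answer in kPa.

169 kPa

K_p = (1 + sin φ)/(1 − sin φ) = 3.869.
σ_h = K_p γ z = 3.869 × 15.1 × 2.9 = 169.4 kPa.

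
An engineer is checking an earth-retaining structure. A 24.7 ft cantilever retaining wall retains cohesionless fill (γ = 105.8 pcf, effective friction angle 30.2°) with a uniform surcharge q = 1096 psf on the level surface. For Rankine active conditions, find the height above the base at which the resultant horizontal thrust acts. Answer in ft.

K_a = 0.3307.
Triangular part P₁ = ½K_aγH² = 10670 at H/3 = 8.233 ft; rectangular part P₂ = K_a q H = 8951 at H/2 = 12.35 ft.
ȳ = (P₁·8.233 + P₂·12.35)/(P₁+P₂) = 10.11 ft.

10.1 ft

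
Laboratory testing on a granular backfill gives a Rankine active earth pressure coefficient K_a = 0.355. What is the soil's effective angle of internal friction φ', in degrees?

28.4°

K_a = tan²(45° − φ/2) ⇒ 45° − φ/2 = arctan(√0.355) = 30.79°.
φ = 2(45° − 30.79°) = 28.43°.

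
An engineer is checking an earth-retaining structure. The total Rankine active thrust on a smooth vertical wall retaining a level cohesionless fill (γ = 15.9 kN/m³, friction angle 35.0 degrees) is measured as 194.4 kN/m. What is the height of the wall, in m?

9.50 m

K_a = 0.2710. P_a = ½ K_a γ H² ⇒ H = √(2P_a/(K_a γ)).
H = √(2×194.4/(0.2710×15.9)) = 9.499 m.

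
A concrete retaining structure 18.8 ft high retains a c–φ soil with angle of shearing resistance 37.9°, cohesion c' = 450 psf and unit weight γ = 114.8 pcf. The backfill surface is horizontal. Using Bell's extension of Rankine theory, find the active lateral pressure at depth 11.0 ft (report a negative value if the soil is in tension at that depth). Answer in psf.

-138 psf

K_a = (1 − sin φ)/(1 + sin φ) = 0.2389.
σ_a = K_a γ z − 2c√K_a = 0.2389×114.8×11.0 − 2×450×0.4888 = -138.2 psf.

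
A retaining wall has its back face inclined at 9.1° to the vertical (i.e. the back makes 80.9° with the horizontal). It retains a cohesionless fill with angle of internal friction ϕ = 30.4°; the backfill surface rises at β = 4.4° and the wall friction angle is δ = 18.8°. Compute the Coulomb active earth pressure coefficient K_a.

K_a = sin²(α+φ) / [sin²α · sin(α−δ) · (1 + √{sin(φ+δ)sin(φ−β) / (sin(α−δ)sin(α+β))})²].
With α = 80.9°, φ = 30.4°, δ = 18.8°, β = 4.4°: K_a = 0.3868.

0.387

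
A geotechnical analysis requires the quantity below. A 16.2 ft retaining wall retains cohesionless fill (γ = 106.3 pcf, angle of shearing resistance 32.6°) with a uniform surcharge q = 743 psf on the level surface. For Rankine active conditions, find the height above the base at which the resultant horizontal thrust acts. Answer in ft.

6.65 ft

K_a = 0.2997.
Triangular part P₁ = ½K_aγH² = 4181 at H/3 = 5.400 ft; rectangular part P₂ = K_a q H = 3608 at H/2 = 8.100 ft.
ȳ = (P₁·5.400 + P₂·8.100)/(P₁+P₂) = 6.651 ft.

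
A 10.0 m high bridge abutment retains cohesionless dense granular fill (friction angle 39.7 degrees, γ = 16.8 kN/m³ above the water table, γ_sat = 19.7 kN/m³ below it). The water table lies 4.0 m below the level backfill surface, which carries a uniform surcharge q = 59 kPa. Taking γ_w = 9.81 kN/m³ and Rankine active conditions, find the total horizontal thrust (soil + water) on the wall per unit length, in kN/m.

464 kN/m

K_a = tan²(45° − φ/2) = 0.2204.
γ' = 19.7 − 9.81 = 9.890 kN/m³. h₂ = H − d_w = 6.0 m.
σ'_h: at surface K_a·q = 13.01; at WT K_a(q+γd_w) = 27.82; at base K_a(q+γd_w+γ'h₂) = 40.90 kPa.
P₁ = ½(13.01+27.82)×4.0 = 81.65; P₂ = ½(27.82+40.90)×6.0 = 206.1; P_w = ½γ_w h₂² = 176.6.
Total = 81.65+206.1+176.6 = 464.4 kN/m.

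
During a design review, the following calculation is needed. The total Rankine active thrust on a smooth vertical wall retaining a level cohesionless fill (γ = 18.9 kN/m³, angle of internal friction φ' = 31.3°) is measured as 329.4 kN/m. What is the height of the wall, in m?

K_a = 0.3162. P_a = ½ K_a γ H² ⇒ H = √(2P_a/(K_a γ)).
H = √(2×329.4/(0.3162×18.9)) = 10.50 m.

10.5 m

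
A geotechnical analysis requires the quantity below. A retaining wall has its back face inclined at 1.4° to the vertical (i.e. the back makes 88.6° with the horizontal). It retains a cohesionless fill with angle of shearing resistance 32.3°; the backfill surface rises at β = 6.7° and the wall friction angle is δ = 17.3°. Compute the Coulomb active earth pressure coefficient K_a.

K_a = sin²(α+φ) / [sin²α · sin(α−δ) · (1 + √{sin(φ+δ)sin(φ−β) / (sin(α−δ)sin(α+β))})²].
With α = 88.6°, φ = 32.3°, δ = 17.3°, β = 6.7°: K_a = 0.3074.

0.307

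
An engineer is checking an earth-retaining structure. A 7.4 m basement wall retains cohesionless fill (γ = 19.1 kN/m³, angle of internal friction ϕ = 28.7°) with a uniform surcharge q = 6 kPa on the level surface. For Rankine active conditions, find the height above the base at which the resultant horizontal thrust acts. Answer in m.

2.56 m

K_a = 0.3511.
Triangular part P₁ = ½K_aγH² = 183.6 at H/3 = 2.467 m; rectangular part P₂ = K_a q H = 15.59 at H/2 = 3.700 m.
ȳ = (P₁·2.467 + P₂·3.700)/(P₁+P₂) = 2.563 m.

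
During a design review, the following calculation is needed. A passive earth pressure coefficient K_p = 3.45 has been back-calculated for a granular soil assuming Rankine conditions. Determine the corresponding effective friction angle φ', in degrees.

K_p = (1+sin φ)/(1−sin φ) ⇒ sin φ = (K_p − 1)/(K_p + 1) = 0.5506.
φ = arcsin(0.5506) = 33.41°.

33.4°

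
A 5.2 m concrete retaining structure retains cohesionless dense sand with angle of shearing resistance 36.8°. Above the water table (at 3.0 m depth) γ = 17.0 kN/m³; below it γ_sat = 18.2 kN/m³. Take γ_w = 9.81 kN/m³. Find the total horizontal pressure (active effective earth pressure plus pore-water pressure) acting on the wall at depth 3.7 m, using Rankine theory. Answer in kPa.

21.1 kPa

K_a = (1 − sin φ)/(1 + sin φ) = 0.2508.
γ' = 18.2 − 9.81 = 8.390 kN/m³.
Effective vertical stress at 3.7 m: σ'_v = 17.0×3.0 + 8.390×0.700 = 56.87 kPa.
σ'_h = K_a σ'_v = 0.2508 × 56.87 = 14.26 kPa; u = γ_w × 0.700 = 6.867 kPa.
Total σ_h = 14.26 + 6.867 = 21.13 kPa.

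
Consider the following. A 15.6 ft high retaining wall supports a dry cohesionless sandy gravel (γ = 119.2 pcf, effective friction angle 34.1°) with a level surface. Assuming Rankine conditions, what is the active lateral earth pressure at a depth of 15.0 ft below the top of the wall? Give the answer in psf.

503 psf

K_a = (1 − sin φ)/(1 + sin φ) = 0.2815.
σ_h = K_a γ z = 0.2815 × 119.2 × 15.0 = 503.4 psf.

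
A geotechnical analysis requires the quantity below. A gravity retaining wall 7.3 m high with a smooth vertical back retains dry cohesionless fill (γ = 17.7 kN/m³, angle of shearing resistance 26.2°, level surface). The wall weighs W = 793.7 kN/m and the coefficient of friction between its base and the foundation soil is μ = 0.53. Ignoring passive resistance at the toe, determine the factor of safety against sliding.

2.30

K_a = tan²(45° − 26.2°/2) = 0.3874.
P_a = ½K_aγH² = 0.5×0.3874×17.7×7.3² = 182.7 kN/m, acting at H/3 = 2.433 m above the base.
FS_sliding = μW / P_a = 0.53×793.7 / 182.7 = 2.302.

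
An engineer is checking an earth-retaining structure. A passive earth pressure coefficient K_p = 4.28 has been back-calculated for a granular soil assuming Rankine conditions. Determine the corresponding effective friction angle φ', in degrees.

38.4°

K_p = (1+sin φ)/(1−sin φ) ⇒ sin φ = (K_p − 1)/(K_p + 1) = 0.6212.
φ = arcsin(0.6212) = 38.40°.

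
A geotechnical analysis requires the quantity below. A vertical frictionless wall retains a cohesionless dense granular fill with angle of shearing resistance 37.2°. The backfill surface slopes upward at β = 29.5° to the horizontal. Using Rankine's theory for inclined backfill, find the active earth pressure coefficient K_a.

K_a = cos β · (cos β − √(cos²β − cos²φ)) / (cos β + √(cos²β − cos²φ)).
cos β = 0.8704, cos φ = 0.7965, √(cos²β − cos²φ) = 0.3508.
K_a = 0.8704 × (0.8704 − 0.3508)/(0.8704 + 0.3508) = 0.3703.

0.370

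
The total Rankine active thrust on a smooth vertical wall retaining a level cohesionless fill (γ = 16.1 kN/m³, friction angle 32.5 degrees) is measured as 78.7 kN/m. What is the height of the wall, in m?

5.70 m

K_a = 0.3010. P_a = ½ K_a γ H² ⇒ H = √(2P_a/(K_a γ)).
H = √(2×78.7/(0.3010×16.1)) = 5.699 m.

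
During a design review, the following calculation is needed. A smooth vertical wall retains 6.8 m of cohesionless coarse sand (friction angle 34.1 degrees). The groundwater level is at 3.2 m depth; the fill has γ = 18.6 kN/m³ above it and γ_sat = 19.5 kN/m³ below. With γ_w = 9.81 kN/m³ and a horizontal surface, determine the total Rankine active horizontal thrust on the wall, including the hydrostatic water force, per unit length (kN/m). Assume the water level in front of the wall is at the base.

168 kN/m

K_a = tan²(45° − φ/2) = 0.2815.
γ' = 19.5 − 9.81 = 9.690 kN/m³. Depth below WT = 3.6 m.
σ'_h at WT = K_a γ d_w = 16.76 kPa; at base = 16.76 + K_a γ' × 3.6 = 26.58 kPa.
P₁ (0–3.2 m) = ½×16.76×3.2 = 26.81. P₂ (3.2–6.8 m) = ½(16.76+26.58)×3.6 = 78.00.
P_w = ½ γ_w h₂² = 0.5×9.81×3.6² = 63.57. Total = 26.81+78.00+63.57 = 168.4 kN/m.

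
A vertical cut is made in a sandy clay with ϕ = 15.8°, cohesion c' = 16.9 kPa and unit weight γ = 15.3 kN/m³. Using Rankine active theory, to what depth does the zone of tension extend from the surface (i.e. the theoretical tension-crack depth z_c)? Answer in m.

K_a = tan²(45° − 15.8°/2) = 0.5720; √K_a = 0.7563.
The active pressure is zero where K_a γ z = 2c√K_a, so z_c = 2c/(γ√K_a) = 2×16.9/(15.3×0.7563) = 2.921 m.

2.92 m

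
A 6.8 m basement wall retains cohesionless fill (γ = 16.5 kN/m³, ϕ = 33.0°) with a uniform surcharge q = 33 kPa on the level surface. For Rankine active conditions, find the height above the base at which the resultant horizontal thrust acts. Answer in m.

2.69 m

K_a = 0.2948.
Triangular part P₁ = ½K_aγH² = 112.5 at H/3 = 2.267 m; rectangular part P₂ = K_a q H = 66.15 at H/2 = 3.400 m.
ȳ = (P₁·2.267 + P₂·3.400)/(P₁+P₂) = 2.686 m.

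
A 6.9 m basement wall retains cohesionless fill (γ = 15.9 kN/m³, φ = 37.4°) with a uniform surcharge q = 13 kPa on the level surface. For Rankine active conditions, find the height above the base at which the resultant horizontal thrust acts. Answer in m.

K_a = 0.2443.
Triangular part P₁ = ½K_aγH² = 92.45 at H/3 = 2.300 m; rectangular part P₂ = K_a q H = 21.91 at H/2 = 3.450 m.
ȳ = (P₁·2.300 + P₂·3.450)/(P₁+P₂) = 2.520 m.

2.52 m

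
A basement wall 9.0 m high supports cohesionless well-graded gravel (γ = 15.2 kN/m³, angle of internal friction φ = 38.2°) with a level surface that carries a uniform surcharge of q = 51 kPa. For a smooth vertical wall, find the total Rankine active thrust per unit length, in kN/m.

253 kN/m

K_a = tan²(45° − φ/2) = 0.2358.
Soil triangle: ½ K_a γ H² = 0.5×0.2358×15.2×9.0² = 145.1 kN/m.
Surcharge rectangle: K_a q H = 0.2358×51×9.0 = 108.2 kN/m.
Total = 145.1 + 108.2 = 253.4 kN/m.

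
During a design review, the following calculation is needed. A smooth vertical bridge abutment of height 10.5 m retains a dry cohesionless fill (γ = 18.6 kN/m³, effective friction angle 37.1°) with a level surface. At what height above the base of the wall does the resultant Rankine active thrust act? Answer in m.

K_a = 0.2475.
The pressure distribution is triangular, so the resultant acts at H/3 above the base = 10.5/3 = 3.500 m.

3.50 m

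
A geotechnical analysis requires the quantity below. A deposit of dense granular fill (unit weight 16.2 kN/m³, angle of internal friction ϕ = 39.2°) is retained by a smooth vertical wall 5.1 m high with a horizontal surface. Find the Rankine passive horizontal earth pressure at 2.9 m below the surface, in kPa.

208 kPa

K_p = (1 + sin φ)/(1 − sin φ) = 4.435.
σ_h = K_p γ z = 4.435 × 16.2 × 2.9 = 208.4 kPa.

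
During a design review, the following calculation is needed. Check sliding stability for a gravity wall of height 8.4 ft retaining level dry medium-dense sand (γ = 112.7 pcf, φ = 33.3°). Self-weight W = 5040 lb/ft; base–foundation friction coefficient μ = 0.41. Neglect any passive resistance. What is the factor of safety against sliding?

K_a = tan²(45° − 33.3°/2) = 0.2911.
P_a = ½K_aγH² = 0.5×0.2911×112.7×8.4² = 1158 lb/ft, acting at H/3 = 2.800 ft above the base.
FS_sliding = μW / P_a = 0.41×5040 / 1158 = 1.785.

1.79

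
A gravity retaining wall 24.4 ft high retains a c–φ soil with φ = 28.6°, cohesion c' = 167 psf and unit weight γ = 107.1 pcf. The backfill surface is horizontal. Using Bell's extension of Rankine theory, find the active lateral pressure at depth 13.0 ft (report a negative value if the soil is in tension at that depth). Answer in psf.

K_a = (1 − sin φ)/(1 + sin φ) = 0.3525.
σ_a = K_a γ z − 2c√K_a = 0.3525×107.1×13.0 − 2×167×0.5938 = 292.5 psf.

293 psf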